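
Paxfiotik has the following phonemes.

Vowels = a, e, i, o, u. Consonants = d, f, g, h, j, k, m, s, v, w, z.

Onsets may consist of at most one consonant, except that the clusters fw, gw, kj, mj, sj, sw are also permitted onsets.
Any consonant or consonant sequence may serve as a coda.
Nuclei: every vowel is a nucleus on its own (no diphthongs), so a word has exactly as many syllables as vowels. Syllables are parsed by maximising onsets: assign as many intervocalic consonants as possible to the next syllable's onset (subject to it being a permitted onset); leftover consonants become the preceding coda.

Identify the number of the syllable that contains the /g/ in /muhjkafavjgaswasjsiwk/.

The vowels are u, a, a, a, a, i — 6 nuclei, so 6 syllables.
σ1/σ2 boundary: /hjk/; trying suffixes from longest down, /k/ is the first permitted one, so coda /hj/ | onset /k/.
σ2/σ3 boundary: /f/ → onset of the next syllable (single consonants are always licit onsets).
σ3/σ4 boundary: /vjg/ — longest licit onset from the right is /g/, leaving /vj/ as coda.
σ4/σ5 boundary: /sw/ — entire cluster is a permitted onset → onset /sw/, coda ∅.
σ5/σ6 boundary: /sjs/ — longest licit onset from the right is /s/, leaving /sj/ as coda.
So the parse is muhj.ka.favj.ga.swasj.siwk.
The /g/ is in the onset of syllable 4 (/ga/).

4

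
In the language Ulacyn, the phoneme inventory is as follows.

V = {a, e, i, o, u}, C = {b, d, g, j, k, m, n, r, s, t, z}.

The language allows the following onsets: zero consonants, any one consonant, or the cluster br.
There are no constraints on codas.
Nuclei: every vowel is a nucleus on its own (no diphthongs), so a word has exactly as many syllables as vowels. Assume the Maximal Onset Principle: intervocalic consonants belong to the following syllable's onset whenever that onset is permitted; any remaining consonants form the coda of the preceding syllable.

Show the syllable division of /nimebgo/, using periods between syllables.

ni.meb.go

Vowels present: i, e, o; each is a nucleus, giving 3 syllables.
/i…e/ gap (V1→V2): /m/ → onset of the next syllable (single consonants are always licit onsets).
/e…o/ gap (V2→V3): cluster /bg/ — the longest permitted-onset suffix is /g/; onset = /g/, preceding coda = /b/.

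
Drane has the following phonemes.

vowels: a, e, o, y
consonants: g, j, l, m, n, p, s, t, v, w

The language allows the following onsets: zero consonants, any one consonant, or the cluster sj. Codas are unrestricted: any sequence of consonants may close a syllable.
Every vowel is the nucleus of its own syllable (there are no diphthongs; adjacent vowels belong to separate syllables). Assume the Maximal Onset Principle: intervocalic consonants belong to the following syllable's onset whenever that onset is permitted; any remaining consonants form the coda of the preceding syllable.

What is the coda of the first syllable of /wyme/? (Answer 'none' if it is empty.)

Nuclei (vowels): y, e → 2 syllables.
V1 /y/ – V2 /e/: just /m/ — single C goes to the following onset.
So the parse is wy.me.
Syllable 1 is /wy/: onset /w/, nucleus /y/, coda ∅.

none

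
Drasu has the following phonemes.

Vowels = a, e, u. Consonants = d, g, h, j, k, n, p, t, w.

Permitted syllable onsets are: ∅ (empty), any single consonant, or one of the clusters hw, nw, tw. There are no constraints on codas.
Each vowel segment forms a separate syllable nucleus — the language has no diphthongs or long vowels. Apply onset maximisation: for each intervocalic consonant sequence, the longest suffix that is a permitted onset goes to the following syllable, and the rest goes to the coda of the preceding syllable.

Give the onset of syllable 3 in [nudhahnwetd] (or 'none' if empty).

Vowels present: u, a, e; each is a nucleus, giving 3 syllables.
/u…a/ gap (V1→V2): /dh/; trying suffixes from longest down, /h/ is the first permitted one, so coda /d/ | onset /h/.
/a…e/ gap (V2→V3): /hnw/ — longest licit onset from the right is /nw/, leaving /h/ as coda.
Syllabification: nud.hah.nwetd.
Syllable 3 is /nwetd/: onset /nw/, nucleus /e/, coda /td/.

nw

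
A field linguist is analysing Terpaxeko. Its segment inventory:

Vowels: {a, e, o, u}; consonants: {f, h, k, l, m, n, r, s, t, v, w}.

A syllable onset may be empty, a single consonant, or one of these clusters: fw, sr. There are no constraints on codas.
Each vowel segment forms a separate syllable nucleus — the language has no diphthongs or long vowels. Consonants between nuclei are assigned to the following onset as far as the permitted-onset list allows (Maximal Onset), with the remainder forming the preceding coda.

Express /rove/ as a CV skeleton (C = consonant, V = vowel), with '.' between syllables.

CV.CV

Nuclei (vowels): o, e → 2 syllables.
/o…e/ gap (V1→V2): /v/ → onset of the next syllable (single consonants are always licit onsets).
Syllabification: ro.ve.
Mapping each syllable to C/V: /ro/ → CV, /ve/ → CV.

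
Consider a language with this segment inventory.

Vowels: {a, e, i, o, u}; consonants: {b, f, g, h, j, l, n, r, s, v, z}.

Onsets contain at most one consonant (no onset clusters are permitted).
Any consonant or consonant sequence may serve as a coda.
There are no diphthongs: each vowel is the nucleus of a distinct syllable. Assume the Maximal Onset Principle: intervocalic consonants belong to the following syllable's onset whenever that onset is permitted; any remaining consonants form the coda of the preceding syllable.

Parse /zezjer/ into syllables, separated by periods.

Nuclei (vowels): e, e → 2 syllables.
Between /e/ (V1) and /e/ (V2): /zj/ splits as /z/ + /j/ (/j/ is the longest suffix that is a licit onset).

zez.jer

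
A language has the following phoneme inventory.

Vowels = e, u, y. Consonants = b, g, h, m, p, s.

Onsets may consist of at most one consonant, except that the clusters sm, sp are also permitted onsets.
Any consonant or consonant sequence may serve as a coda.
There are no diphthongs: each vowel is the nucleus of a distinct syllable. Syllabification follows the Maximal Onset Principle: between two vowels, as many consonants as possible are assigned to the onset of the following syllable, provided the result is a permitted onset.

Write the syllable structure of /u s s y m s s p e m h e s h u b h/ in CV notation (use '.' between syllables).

VC.CVCC.CCVC.CVC.CVCC

The vowels are u, y, e, e, u — 5 nuclei, so 5 syllables.
σ1/σ2 boundary: /ss/; trying suffixes from longest down, /s/ is the first permitted one, so coda /s/ | onset /s/.
σ2/σ3 boundary: cluster /mssp/ — the longest permitted-onset suffix is /sp/; onset = /sp/, preceding coda = /ms/.
σ3/σ4 boundary: /mh/ — longest licit onset from the right is /h/, leaving /m/ as coda.
σ4/σ5 boundary: cluster /sh/ — the longest permitted-onset suffix is /h/; onset = /h/, preceding coda = /s/.
Result: us.syms.spem.hes.hubh.
Mapping each syllable to C/V: /us/ → VC, /syms/ → CVCC, /spem/ → CCVC, /hes/ → CVC, /hubh/ → CVCC.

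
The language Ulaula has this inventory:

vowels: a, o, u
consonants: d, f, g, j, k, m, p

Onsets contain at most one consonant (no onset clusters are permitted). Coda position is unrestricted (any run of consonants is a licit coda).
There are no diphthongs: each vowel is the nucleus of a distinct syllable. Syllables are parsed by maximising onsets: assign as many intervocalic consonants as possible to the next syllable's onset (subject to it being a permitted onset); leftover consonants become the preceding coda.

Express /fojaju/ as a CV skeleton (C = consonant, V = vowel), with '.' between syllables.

CV.CV.CV

The vowels are o, a, u — 3 nuclei, so 3 syllables.
Between /o/ (V1) and /a/ (V2): /j/ is a single consonant, so it becomes the next onset.
Between /a/ (V2) and /u/ (V3): /j/ is a single consonant, so it becomes the next onset.
Putting it together: fo.ja.ju.
Mapping each syllable to C/V: /fo/ → CV, /ja/ → CV, /ju/ → CV.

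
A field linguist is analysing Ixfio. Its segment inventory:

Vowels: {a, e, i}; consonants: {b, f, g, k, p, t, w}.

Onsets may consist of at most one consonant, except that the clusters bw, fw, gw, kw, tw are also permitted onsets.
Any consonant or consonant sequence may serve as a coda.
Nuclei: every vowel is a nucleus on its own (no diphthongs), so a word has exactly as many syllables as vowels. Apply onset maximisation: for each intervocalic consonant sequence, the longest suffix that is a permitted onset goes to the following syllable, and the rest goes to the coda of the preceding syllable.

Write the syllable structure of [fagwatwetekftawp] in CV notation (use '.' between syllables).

CV.CCV.CCV.CVCC.CVCC

The vowels are a, a, e, e, a — 5 nuclei, so 5 syllables.
V1 /a/ – V2 /a/: /gw/ is a licit onset in full, so it all attaches to the next syllable.
V2 /a/ – V3 /e/: /tw/ is a licit onset in full, so it all attaches to the next syllable.
V3 /e/ – V4 /e/: just /t/ — single C goes to the following onset.
V4 /e/ – V5 /a/: /kft/ — longest licit onset from the right is /t/, leaving /kf/ as coda.
Putting it together: fa.gwa.twe.tekf.tawp.
Mapping each syllable to C/V: /fa/ → CV, /gwa/ → CCV, /twe/ → CCV, /tekf/ → CVCC, /tawp/ → CVCC.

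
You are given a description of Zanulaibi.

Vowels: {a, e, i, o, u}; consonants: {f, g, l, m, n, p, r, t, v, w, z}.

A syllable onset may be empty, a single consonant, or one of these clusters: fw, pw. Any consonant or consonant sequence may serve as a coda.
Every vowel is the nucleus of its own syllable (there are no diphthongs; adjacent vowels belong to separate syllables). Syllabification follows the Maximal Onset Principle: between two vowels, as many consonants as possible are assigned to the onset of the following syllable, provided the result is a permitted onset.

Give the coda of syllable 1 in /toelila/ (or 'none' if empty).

none

The vowels are o, e, i, a — 4 nuclei, so 4 syllables.
/o…e/ gap (V1→V2): nothing intervenes; syllable break is V.V.
/e…i/ gap (V2→V3): /l/ is a single consonant, so it becomes the next onset.
/i…a/ gap (V3→V4): /l/ → onset of the next syllable (single consonants are always licit onsets).
So the parse is to.e.li.la.
Syllable 1 is /to/: onset /t/, nucleus /o/, coda ∅.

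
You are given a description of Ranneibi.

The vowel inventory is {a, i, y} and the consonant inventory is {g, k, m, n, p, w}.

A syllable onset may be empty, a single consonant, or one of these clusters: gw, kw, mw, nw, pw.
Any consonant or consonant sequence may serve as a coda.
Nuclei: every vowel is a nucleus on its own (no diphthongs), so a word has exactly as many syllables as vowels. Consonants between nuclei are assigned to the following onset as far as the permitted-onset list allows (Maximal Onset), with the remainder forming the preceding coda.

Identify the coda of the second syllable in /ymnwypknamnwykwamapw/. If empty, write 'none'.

pk

Vowels present: y, y, a, y, a, a; each is a nucleus, giving 6 syllables.
/y…y/ gap (V1→V2): /mnw/ — longest licit onset from the right is /nw/, leaving /m/ as coda.
/y…a/ gap (V2→V3): cluster /pkn/ — the longest permitted-onset suffix is /n/; onset = /n/, preceding coda = /pk/.
/a…y/ gap (V3→V4): cluster /mnw/ — the longest permitted-onset suffix is /nw/; onset = /nw/, preceding coda = /m/.
/y…a/ gap (V4→V5): /kw/ — entire cluster is a permitted onset → onset /kw/, coda ∅.
/a…a/ gap (V5→V6): /m/ is a single consonant, so it becomes the next onset.
So the parse is ym.nwypk.nam.nwy.kwa.mapw.
Syllable 2 is /nwypk/: onset /nw/, nucleus /y/, coda /pk/.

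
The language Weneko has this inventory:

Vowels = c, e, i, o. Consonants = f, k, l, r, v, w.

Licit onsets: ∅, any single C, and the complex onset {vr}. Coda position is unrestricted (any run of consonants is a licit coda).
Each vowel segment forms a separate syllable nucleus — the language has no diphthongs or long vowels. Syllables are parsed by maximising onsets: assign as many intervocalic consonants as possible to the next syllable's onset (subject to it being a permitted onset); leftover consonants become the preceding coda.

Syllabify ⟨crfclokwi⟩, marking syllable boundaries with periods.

cr.fc.lok.wi

Nuclei (vowels): c, c, o, i → 4 syllables.
/c…c/ gap (V1→V2): /rf/ — longest licit onset from the right is /f/, leaving /r/ as coda.
/c…o/ gap (V2→V3): just /l/ — single C goes to the following onset.
/o…i/ gap (V3→V4): /kw/ splits as /k/ + /w/ (/w/ is the longest suffix that is a licit onset).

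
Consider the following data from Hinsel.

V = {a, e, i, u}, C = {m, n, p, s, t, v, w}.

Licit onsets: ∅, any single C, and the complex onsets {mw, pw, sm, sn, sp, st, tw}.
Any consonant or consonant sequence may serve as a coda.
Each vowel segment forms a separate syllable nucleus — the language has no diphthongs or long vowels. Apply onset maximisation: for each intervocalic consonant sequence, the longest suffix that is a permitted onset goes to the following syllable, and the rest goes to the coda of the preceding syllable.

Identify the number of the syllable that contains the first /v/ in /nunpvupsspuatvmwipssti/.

The vowels are u, u, u, a, i, i — 6 nuclei, so 6 syllables.
Between /u/ (V1) and /u/ (V2): /npv/ — longest licit onset from the right is /v/, leaving /np/ as coda.
Between /u/ (V2) and /u/ (V3): /pssp/ — longest licit onset from the right is /sp/, leaving /ps/ as coda.
Between /u/ (V3) and /a/ (V4): nothing intervenes; syllable break is V.V.
Between /a/ (V4) and /i/ (V5): cluster /tvmw/ — the longest permitted-onset suffix is /mw/; onset = /mw/, preceding coda = /tv/.
Between /i/ (V5) and /i/ (V6): /psst/ — longest licit onset from the right is /st/, leaving /ps/ as coda.
Syllabification: nunp.vups.spu.atv.mwips.sti.
The first /v/ is in the onset of syllable 2 (/vups/).

2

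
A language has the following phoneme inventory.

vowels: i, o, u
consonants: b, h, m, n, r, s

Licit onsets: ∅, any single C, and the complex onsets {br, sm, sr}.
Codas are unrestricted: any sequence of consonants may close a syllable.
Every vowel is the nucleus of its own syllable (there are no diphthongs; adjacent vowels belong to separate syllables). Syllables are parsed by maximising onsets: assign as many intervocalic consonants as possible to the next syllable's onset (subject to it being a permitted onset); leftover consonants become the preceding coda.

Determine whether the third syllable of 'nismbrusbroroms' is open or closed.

The vowels are i, u, o, o — 4 nuclei, so 4 syllables.
Between /i/ (V1) and /u/ (V2): /smbr/ splits as /sm/ + /br/ (/br/ is the longest suffix that is a licit onset).
Between /u/ (V2) and /o/ (V3): /sbr/ — longest licit onset from the right is /br/, leaving /s/ as coda.
Between /o/ (V3) and /o/ (V4): just /r/ — single C goes to the following onset.
Syllabification: nism.brus.bro.roms.
Syllable 3 is /bro/; it ends in its nucleus with no coda, so it is open.

open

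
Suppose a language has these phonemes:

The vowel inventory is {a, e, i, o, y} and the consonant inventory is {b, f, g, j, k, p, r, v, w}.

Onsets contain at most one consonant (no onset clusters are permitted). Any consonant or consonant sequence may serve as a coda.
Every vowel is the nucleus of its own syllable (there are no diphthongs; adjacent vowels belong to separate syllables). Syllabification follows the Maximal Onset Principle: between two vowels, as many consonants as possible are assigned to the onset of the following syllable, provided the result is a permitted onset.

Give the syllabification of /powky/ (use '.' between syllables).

pow.ky

Nuclei (vowels): o, y → 2 syllables.
σ1/σ2 boundary: /wk/ — longest licit onset from the right is /k/, leaving /w/ as coda.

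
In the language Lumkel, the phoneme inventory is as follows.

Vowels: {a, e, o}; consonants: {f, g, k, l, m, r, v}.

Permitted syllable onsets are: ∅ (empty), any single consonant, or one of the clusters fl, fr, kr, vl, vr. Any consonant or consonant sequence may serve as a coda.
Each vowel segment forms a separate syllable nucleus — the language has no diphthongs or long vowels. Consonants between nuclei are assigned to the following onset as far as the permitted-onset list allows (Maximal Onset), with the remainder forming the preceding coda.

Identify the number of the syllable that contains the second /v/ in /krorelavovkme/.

4

Vowels present: o, e, a, o, e; each is a nucleus, giving 5 syllables.
σ1/σ2 boundary: /r/ → onset of the next syllable (single consonants are always licit onsets).
σ2/σ3 boundary: /l/ is a single consonant, so it becomes the next onset.
σ3/σ4 boundary: just /v/ — single C goes to the following onset.
σ4/σ5 boundary: /vkm/ splits as /vk/ + /m/ (/m/ is the longest suffix that is a licit onset).
So the parse is kro.re.la.vovk.me.
The second /v/ is in the coda of syllable 4 (/vovk/).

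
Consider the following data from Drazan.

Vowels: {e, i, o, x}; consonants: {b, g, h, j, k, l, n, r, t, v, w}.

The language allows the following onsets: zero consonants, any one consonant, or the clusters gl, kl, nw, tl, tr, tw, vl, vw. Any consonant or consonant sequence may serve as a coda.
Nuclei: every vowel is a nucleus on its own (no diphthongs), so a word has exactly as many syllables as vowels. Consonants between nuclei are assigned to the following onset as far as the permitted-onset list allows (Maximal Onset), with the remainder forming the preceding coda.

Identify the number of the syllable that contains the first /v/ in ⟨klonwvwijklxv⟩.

2

Nuclei (vowels): o, i, x → 3 syllables.
V1 /o/ – V2 /i/: cluster /nwvw/ — the longest permitted-onset suffix is /vw/; onset = /vw/, preceding coda = /nw/.
V2 /i/ – V3 /x/: /jkl/ — longest licit onset from the right is /kl/, leaving /j/ as coda.
So the parse is klonw.vwij.klxv.
The first /v/ is in the onset of syllable 2 (/vwij/).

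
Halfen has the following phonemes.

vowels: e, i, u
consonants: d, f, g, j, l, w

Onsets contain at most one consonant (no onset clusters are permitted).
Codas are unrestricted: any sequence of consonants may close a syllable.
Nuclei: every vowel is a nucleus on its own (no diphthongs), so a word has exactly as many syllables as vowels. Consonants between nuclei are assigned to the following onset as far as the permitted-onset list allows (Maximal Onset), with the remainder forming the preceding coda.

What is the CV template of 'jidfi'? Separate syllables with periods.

CVC.CV

The vowels are i, i — 2 nuclei, so 2 syllables.
Between /i/ (V1) and /i/ (V2): /df/ — longest licit onset from the right is /f/, leaving /d/ as coda.
Syllabification: jid.fi.
Mapping each syllable to C/V: /jid/ → CVC, /fi/ → CV.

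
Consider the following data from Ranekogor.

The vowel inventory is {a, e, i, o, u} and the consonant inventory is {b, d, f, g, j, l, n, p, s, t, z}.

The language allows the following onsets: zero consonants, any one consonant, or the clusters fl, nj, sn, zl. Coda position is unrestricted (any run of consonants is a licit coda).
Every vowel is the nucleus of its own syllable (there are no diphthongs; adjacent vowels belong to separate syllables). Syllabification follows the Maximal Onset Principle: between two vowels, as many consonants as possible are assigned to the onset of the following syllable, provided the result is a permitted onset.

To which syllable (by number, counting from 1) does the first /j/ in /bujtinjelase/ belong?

1

Nuclei (vowels): u, i, e, a, e → 5 syllables.
σ1/σ2 boundary: cluster /jt/ — the longest permitted-onset suffix is /t/; onset = /t/, preceding coda = /j/.
σ2/σ3 boundary: /nj/ — entire cluster is a permitted onset → onset /nj/, coda ∅.
σ3/σ4 boundary: /l/ → onset of the next syllable (single consonants are always licit onsets).
σ4/σ5 boundary: just /s/ — single C goes to the following onset.
Result: buj.ti.nje.la.se.
The first /j/ is in the coda of syllable 1 (/buj/).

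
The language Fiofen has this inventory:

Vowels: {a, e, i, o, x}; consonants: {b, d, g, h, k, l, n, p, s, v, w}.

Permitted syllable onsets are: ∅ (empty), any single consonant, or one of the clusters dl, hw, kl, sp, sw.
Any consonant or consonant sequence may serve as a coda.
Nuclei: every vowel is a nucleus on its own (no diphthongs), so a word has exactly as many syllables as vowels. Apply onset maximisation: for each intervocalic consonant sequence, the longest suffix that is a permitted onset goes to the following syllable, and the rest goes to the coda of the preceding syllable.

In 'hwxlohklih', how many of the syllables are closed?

2

Nuclei (vowels): x, o, i → 3 syllables.
σ1/σ2 boundary: /l/ → onset of the next syllable (single consonants are always licit onsets).
σ2/σ3 boundary: /hkl/ — longest licit onset from the right is /kl/, leaving /h/ as coda.
Putting it together: hwx.loh.klih.
Classifying each syllable: /hwx/ (open), /loh/ (closed), /klih/ (closed).
Closed syllables: 2.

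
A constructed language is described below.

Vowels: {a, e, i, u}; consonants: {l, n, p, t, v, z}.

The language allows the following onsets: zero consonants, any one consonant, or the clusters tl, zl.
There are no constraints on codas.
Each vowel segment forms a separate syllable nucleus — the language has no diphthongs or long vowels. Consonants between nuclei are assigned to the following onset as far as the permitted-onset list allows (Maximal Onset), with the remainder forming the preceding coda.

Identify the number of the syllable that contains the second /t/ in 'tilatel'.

Nuclei (vowels): i, a, e → 3 syllables.
σ1/σ2 boundary: /l/ → onset of the next syllable (single consonants are always licit onsets).
σ2/σ3 boundary: /t/ → onset of the next syllable (single consonants are always licit onsets).
Syllabification: ti.la.tel.
The second /t/ is in the onset of syllable 3 (/tel/).

3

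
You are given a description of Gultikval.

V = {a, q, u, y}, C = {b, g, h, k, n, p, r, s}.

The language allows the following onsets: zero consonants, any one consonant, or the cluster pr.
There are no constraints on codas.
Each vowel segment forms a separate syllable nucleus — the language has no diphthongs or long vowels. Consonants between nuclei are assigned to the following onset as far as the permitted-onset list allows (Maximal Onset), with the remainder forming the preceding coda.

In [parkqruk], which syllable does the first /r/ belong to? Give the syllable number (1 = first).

1

Vowels present: a, q, u; each is a nucleus, giving 3 syllables.
V1 /a/ – V2 /q/: /rk/; trying suffixes from longest down, /k/ is the first permitted one, so coda /r/ | onset /k/.
V2 /q/ – V3 /u/: /r/ → onset of the next syllable (single consonants are always licit onsets).
Result: par.kq.ruk.
The first /r/ is in the coda of syllable 1 (/par/).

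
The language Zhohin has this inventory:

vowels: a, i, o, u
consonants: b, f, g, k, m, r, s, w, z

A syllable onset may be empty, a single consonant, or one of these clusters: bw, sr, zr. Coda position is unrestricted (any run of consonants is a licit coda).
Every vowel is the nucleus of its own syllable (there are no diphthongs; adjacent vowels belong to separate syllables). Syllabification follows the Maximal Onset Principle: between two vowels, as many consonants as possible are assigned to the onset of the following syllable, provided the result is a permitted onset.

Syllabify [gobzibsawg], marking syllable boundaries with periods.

gob.zib.sawg

Nuclei (vowels): o, i, a → 3 syllables.
/o…i/ gap (V1→V2): /bz/ splits as /b/ + /z/ (/z/ is the longest suffix that is a licit onset).
/i…a/ gap (V2→V3): /bs/; trying suffixes from longest down, /s/ is the first permitted one, so coda /b/ | onset /s/.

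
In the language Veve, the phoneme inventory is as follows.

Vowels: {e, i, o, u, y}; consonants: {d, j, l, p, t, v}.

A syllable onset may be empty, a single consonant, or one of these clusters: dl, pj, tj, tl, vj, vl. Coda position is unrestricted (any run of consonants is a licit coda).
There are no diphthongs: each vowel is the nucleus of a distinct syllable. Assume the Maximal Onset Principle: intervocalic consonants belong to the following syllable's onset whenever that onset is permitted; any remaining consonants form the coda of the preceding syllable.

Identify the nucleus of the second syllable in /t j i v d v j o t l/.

Nuclei (vowels): i, o → 2 syllables.
The second nucleus (vowel 2 from the left) is /o/.

o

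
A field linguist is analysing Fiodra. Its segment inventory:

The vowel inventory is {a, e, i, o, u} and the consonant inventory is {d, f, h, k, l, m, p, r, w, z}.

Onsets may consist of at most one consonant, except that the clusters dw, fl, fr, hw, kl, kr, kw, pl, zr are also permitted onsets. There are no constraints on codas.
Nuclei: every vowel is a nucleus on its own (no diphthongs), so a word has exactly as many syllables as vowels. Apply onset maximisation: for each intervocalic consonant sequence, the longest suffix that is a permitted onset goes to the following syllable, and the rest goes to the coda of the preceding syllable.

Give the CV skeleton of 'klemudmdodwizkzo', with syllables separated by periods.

The vowels are e, u, o, i, o — 5 nuclei, so 5 syllables.
σ1/σ2 boundary: just /m/ — single C goes to the following onset.
σ2/σ3 boundary: /dmd/ splits as /dm/ + /d/ (/d/ is the longest suffix that is a licit onset).
σ3/σ4 boundary: /dw/ — entire cluster is a permitted onset → onset /dw/, coda ∅.
σ4/σ5 boundary: /zkz/; trying suffixes from longest down, /z/ is the first permitted one, so coda /zk/ | onset /z/.
Result: kle.mudm.do.dwizk.zo.
Mapping each syllable to C/V: /kle/ → CCV, /mudm/ → CVCC, /do/ → CV, /dwizk/ → CCVCC, /zo/ → CV.

CCV.CVCC.CV.CCVCC.CV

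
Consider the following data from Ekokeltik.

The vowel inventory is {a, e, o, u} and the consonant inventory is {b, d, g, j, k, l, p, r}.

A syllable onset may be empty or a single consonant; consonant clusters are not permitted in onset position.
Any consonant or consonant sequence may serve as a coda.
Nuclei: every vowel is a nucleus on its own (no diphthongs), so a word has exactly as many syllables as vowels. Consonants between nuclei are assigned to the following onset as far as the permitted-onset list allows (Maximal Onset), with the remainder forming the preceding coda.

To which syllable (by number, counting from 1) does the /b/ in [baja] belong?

Vowels present: a, a; each is a nucleus, giving 2 syllables.
Between /a/ (V1) and /a/ (V2): /j/ → onset of the next syllable (single consonants are always licit onsets).
Result: ba.ja.
The /b/ is in the onset of syllable 1 (/ba/).

1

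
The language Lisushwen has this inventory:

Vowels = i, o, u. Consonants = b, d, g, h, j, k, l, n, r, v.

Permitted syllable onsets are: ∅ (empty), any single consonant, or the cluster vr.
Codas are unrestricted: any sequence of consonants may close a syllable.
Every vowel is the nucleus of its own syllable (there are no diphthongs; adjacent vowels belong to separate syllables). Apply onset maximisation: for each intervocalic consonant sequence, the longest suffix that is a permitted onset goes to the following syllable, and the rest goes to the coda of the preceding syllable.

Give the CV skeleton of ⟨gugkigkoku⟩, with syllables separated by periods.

The vowels are u, i, o, u — 4 nuclei, so 4 syllables.
Between /u/ (V1) and /i/ (V2): /gk/ splits as /g/ + /k/ (/k/ is the longest suffix that is a licit onset).
Between /i/ (V2) and /o/ (V3): /gk/; trying suffixes from longest down, /k/ is the first permitted one, so coda /g/ | onset /k/.
Between /o/ (V3) and /u/ (V4): just /k/ — single C goes to the following onset.
So the parse is gug.kig.ko.ku.
Mapping each syllable to C/V: /gug/ → CVC, /kig/ → CVC, /ko/ → CV, /ku/ → CV.

CVC.CVC.CV.CV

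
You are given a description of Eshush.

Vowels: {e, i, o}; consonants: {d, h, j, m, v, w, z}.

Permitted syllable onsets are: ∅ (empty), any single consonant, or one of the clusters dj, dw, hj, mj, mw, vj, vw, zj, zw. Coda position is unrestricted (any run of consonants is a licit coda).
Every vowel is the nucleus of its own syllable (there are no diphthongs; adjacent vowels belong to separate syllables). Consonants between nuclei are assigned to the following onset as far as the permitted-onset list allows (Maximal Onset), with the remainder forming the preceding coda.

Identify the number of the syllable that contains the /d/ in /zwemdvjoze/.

Nuclei (vowels): e, o, e → 3 syllables.
/e…o/ gap (V1→V2): /mdvj/ splits as /md/ + /vj/ (/vj/ is the longest suffix that is a licit onset).
/o…e/ gap (V2→V3): /z/ → onset of the next syllable (single consonants are always licit onsets).
Syllabification: zwemd.vjo.ze.
The /d/ is in the coda of syllable 1 (/zwemd/).

1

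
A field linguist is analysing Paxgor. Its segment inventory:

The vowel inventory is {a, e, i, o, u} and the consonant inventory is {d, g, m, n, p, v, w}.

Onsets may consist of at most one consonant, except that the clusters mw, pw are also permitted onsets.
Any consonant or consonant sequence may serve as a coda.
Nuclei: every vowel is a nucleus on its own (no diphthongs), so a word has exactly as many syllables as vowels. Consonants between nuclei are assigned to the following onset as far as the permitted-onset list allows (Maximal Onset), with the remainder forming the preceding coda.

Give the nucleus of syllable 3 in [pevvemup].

u

Nuclei (vowels): e, e, u → 3 syllables.
The third nucleus (vowel 3 from the left) is /u/.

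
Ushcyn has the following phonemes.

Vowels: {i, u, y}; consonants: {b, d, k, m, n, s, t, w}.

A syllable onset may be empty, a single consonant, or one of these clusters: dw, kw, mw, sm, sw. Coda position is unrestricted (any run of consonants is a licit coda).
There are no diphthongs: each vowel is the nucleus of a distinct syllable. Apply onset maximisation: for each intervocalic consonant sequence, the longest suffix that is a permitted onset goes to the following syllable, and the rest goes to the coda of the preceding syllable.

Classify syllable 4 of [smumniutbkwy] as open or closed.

Vowels present: u, i, u, y; each is a nucleus, giving 4 syllables.
Between /u/ (V1) and /i/ (V2): /mn/ — longest licit onset from the right is /n/, leaving /m/ as coda.
Between /i/ (V2) and /u/ (V3): hiatus — the boundary sits between the two vowels.
Between /u/ (V3) and /y/ (V4): /tbkw/ — longest licit onset from the right is /kw/, leaving /tb/ as coda.
Putting it together: smum.ni.utb.kwy.
Syllable 4 is /kwy/; it ends in its nucleus with no coda, so it is open.

open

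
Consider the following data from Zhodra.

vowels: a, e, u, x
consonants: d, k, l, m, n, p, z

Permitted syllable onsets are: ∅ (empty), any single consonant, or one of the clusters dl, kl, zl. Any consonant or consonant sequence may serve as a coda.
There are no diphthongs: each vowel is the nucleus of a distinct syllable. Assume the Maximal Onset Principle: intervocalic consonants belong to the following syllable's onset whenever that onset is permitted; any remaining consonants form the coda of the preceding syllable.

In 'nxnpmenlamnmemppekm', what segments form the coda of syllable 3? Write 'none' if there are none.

mn

The vowels are x, e, a, e, e — 5 nuclei, so 5 syllables.
V1 /x/ – V2 /e/: /npm/; trying suffixes from longest down, /m/ is the first permitted one, so coda /np/ | onset /m/.
V2 /e/ – V3 /a/: /nl/ splits as /n/ + /l/ (/l/ is the longest suffix that is a licit onset).
V3 /a/ – V4 /e/: /mnm/ splits as /mn/ + /m/ (/m/ is the longest suffix that is a licit onset).
V4 /e/ – V5 /e/: /mpp/ — longest licit onset from the right is /p/, leaving /mp/ as coda.
Syllabification: nxnp.men.lamn.memp.pekm.
Syllable 3 is /lamn/: onset /l/, nucleus /a/, coda /mn/.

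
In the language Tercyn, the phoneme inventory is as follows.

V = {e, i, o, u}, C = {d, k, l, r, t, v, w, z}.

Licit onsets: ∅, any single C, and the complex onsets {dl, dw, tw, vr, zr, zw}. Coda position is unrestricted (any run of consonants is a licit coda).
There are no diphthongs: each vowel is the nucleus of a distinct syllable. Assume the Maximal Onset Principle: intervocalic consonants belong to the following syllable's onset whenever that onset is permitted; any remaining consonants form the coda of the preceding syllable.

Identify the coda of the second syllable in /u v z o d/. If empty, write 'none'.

d

Nuclei (vowels): u, o → 2 syllables.
Between /u/ (V1) and /o/ (V2): /vz/ — longest licit onset from the right is /z/, leaving /v/ as coda.
So the parse is uv.zod.
Syllable 2 is /zod/: onset /z/, nucleus /o/, coda /d/.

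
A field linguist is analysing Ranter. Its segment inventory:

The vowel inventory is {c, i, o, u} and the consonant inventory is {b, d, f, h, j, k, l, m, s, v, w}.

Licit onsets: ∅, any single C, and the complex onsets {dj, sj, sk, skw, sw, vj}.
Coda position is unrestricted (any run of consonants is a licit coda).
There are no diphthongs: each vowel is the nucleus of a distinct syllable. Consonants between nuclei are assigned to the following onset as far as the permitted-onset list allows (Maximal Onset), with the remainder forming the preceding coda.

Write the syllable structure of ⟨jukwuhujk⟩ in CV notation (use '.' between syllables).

CVC.CV.CVCC

Nuclei (vowels): u, u, u → 3 syllables.
Between /u/ (V1) and /u/ (V2): /kw/; trying suffixes from longest down, /w/ is the first permitted one, so coda /k/ | onset /w/.
Between /u/ (V2) and /u/ (V3): /h/ is a single consonant, so it becomes the next onset.
So the parse is juk.wu.hujk.
Mapping each syllable to C/V: /juk/ → CVC, /wu/ → CV, /hujk/ → CVCC.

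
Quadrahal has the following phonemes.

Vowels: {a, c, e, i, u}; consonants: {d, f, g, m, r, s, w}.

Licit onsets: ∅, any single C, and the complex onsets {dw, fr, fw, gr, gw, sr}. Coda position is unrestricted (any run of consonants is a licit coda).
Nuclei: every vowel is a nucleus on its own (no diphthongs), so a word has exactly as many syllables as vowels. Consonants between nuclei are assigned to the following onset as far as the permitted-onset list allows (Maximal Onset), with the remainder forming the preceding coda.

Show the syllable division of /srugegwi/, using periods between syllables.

Nuclei (vowels): u, e, i → 3 syllables.
Between /u/ (V1) and /e/ (V2): /g/ is a single consonant, so it becomes the next onset.
Between /e/ (V2) and /i/ (V3): /gw/ is a licit onset in full, so it all attaches to the next syllable.

sru.ge.gwi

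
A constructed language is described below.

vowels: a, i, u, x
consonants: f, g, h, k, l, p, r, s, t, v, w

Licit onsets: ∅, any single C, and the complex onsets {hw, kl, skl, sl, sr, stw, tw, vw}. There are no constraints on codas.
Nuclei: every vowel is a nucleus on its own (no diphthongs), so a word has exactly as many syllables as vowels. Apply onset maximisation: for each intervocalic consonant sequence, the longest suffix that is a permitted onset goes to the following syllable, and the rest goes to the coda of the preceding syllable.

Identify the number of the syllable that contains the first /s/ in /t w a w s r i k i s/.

The vowels are a, i, i — 3 nuclei, so 3 syllables.
/a…i/ gap (V1→V2): /wsr/ splits as /w/ + /sr/ (/sr/ is the longest suffix that is a licit onset).
/i…i/ gap (V2→V3): just /k/ — single C goes to the following onset.
Putting it together: twaw.sri.kis.
The first /s/ is in the onset of syllable 2 (/sri/).

2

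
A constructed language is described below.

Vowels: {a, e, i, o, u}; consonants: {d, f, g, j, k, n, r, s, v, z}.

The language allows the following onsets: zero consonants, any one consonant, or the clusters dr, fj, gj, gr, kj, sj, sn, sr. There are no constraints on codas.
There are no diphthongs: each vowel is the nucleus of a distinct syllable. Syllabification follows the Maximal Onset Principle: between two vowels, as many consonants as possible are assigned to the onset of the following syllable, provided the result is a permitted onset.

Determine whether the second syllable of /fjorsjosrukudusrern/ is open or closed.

Nuclei (vowels): o, o, u, u, u, e → 6 syllables.
σ1/σ2 boundary: /rsj/ — longest licit onset from the right is /sj/, leaving /r/ as coda.
σ2/σ3 boundary: cluster /sr/ — /sr/ is itself a permitted onset, so the whole cluster goes right; preceding coda = ∅.
σ3/σ4 boundary: /k/ is a single consonant, so it becomes the next onset.
σ4/σ5 boundary: /d/ → onset of the next syllable (single consonants are always licit onsets).
σ5/σ6 boundary: /sr/ is a licit onset in full, so it all attaches to the next syllable.
Syllabification: fjor.sjo.sru.ku.du.srern.
Syllable 2 is /sjo/; it ends in its nucleus with no coda, so it is open.

open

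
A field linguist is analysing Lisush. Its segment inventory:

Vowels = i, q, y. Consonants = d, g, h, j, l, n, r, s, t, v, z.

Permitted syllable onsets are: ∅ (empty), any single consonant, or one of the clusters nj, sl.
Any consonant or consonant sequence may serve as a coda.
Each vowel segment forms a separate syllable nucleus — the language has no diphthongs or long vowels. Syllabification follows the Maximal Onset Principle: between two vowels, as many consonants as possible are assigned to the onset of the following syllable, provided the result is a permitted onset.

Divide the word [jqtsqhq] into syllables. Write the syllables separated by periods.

Vowels present: q, q, q; each is a nucleus, giving 3 syllables.
/q…q/ gap (V1→V2): cluster /ts/ — the longest permitted-onset suffix is /s/; onset = /s/, preceding coda = /t/.
/q…q/ gap (V2→V3): just /h/ — single C goes to the following onset.

jqt.sq.hq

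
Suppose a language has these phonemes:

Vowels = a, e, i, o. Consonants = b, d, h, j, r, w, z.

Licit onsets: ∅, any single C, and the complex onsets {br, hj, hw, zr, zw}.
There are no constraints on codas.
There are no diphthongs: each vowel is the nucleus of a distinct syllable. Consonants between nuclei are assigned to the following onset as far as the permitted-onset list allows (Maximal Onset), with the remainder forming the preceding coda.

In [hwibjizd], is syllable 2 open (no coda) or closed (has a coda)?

closed

Nuclei (vowels): i, i → 2 syllables.
Between /i/ (V1) and /i/ (V2): /bj/ splits as /b/ + /j/ (/j/ is the longest suffix that is a licit onset).
Syllabification: hwib.jizd.
Syllable 2 is /jizd/ with coda /zd/, so it is closed.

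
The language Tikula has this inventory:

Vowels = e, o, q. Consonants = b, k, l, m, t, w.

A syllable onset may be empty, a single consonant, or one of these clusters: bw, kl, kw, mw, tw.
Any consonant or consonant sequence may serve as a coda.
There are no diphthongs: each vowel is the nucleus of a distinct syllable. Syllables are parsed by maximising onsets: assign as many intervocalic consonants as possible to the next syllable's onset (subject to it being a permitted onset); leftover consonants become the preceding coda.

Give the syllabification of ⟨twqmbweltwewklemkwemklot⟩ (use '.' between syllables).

The vowels are q, e, e, e, e, o — 6 nuclei, so 6 syllables.
/q…e/ gap (V1→V2): cluster /mbw/ — the longest permitted-onset suffix is /bw/; onset = /bw/, preceding coda = /m/.
/e…e/ gap (V2→V3): /ltw/ — longest licit onset from the right is /tw/, leaving /l/ as coda.
/e…e/ gap (V3→V4): cluster /wkl/ — the longest permitted-onset suffix is /kl/; onset = /kl/, preceding coda = /w/.
/e…e/ gap (V4→V5): cluster /mkw/ — the longest permitted-onset suffix is /kw/; onset = /kw/, preceding coda = /m/.
/e…o/ gap (V5→V6): /mkl/; trying suffixes from longest down, /kl/ is the first permitted one, so coda /m/ | onset /kl/.

twqm.bwel.twew.klem.kwem.klot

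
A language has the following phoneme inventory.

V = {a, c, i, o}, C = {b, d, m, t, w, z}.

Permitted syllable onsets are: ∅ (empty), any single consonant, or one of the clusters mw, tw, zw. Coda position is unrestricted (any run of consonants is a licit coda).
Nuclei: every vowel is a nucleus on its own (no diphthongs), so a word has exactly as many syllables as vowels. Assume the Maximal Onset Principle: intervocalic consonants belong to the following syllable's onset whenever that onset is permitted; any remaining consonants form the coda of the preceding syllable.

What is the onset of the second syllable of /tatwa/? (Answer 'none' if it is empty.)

tw

The vowels are a, a — 2 nuclei, so 2 syllables.
Between /a/ (V1) and /a/ (V2): cluster /tw/ — /tw/ is itself a permitted onset, so the whole cluster goes right; preceding coda = ∅.
Result: ta.twa.
Syllable 2 is /twa/: onset /tw/, nucleus /a/, coda ∅.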